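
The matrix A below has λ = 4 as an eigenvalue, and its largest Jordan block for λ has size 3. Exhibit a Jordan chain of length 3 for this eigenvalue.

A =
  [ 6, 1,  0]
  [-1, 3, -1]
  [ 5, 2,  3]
A Jordan chain for λ = 4 of length 3:
v_1 = (3, -6, 3)ᵀ
v_2 = (2, -1, 5)ᵀ
v_3 = (1, 0, 0)ᵀ

Let N = A − (4)·I. We want v_3 with N^3 v_3 = 0 but N^2 v_3 ≠ 0; then v_{j-1} := N · v_j for j = 3, …, 2.

Pick v_3 = (1, 0, 0)ᵀ.
Then v_2 = N · v_3 = (2, -1, 5)ᵀ.
Then v_1 = N · v_2 = (3, -6, 3)ᵀ.

Sanity check: (A − (4)·I) v_1 = (0, 0, 0)ᵀ = 0. ✓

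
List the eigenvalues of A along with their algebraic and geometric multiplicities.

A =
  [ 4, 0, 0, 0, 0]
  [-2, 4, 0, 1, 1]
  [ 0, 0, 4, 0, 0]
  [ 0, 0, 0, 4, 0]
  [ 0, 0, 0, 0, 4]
λ = 4: alg = 5, geom = 4

Step 1 — factor the characteristic polynomial to read off the algebraic multiplicities:
  χ_A(x) = (x - 4)^5

Step 2 — compute geometric multiplicities via the rank-nullity identity g(λ) = n − rank(A − λI):
  rank(A − (4)·I) = 1, so dim ker(A − (4)·I) = n − 1 = 4

Summary:
  λ = 4: algebraic multiplicity = 5, geometric multiplicity = 4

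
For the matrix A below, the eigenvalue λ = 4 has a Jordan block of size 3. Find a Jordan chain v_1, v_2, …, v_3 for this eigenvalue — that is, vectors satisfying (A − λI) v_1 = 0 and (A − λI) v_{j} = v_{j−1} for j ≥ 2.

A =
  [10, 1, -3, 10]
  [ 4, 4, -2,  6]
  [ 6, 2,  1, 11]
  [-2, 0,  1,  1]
A Jordan chain for λ = 4 of length 3:
v_1 = (2, 0, 4, 0)ᵀ
v_2 = (6, 4, 6, -2)ᵀ
v_3 = (1, 0, 0, 0)ᵀ

Let N = A − (4)·I. We want v_3 with N^3 v_3 = 0 but N^2 v_3 ≠ 0; then v_{j-1} := N · v_j for j = 3, …, 2.

Pick v_3 = (1, 0, 0, 0)ᵀ.
Then v_2 = N · v_3 = (6, 4, 6, -2)ᵀ.
Then v_1 = N · v_2 = (2, 0, 4, 0)ᵀ.

Sanity check: (A − (4)·I) v_1 = (0, 0, 0, 0)ᵀ = 0. ✓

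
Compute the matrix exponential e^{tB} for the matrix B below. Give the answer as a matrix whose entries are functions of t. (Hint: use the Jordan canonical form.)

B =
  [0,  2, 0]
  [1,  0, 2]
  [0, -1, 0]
e^{tB} =
  [t^2 + 1, 2*t, 2*t^2]
  [t, 1, 2*t]
  [-t^2/2, -t, 1 - t^2]

Strategy: write B = P · J · P⁻¹ where J is a Jordan canonical form, so e^{tB} = P · e^{tJ} · P⁻¹, and e^{tJ} can be computed block-by-block.

B has Jordan form
J =
  [0, 1, 0]
  [0, 0, 1]
  [0, 0, 0]
(up to reordering of blocks).

Per-block formulas:
  For a 3×3 Jordan block J_3(0): exp(t · J_3(0)) = e^(0t)·(I + t·N + (t^2/2)·N^2), where N is the 3×3 nilpotent shift.

After assembling e^{tJ} and conjugating by P, we get:

e^{tB} =
  [t^2 + 1, 2*t, 2*t^2]
  [t, 1, 2*t]
  [-t^2/2, -t, 1 - t^2]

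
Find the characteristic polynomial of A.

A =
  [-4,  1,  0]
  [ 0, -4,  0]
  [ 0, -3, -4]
x^3 + 12*x^2 + 48*x + 64

Expanding det(x·I − A) (e.g. by cofactor expansion or by noting that A is similar to its Jordan form J, which has the same characteristic polynomial as A) gives
  χ_A(x) = x^3 + 12*x^2 + 48*x + 64
which factors as (x + 4)^3. The eigenvalues (with algebraic multiplicities) are λ = -4 with multiplicity 3.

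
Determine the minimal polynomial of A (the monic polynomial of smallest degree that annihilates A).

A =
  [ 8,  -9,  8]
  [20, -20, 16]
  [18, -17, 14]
x^3 - 2*x^2 - 20*x - 24

The characteristic polynomial is χ_A(x) = (x - 6)*(x + 2)^2, so the eigenvalues are known. The minimal polynomial is
  m_A(x) = Π_λ (x − λ)^{k_λ}
where k_λ is the size of the *largest* Jordan block for λ (equivalently, the smallest k with (A − λI)^k v = 0 for every generalised eigenvector v of λ).

  λ = -2: largest Jordan block has size 2, contributing (x + 2)^2
  λ = 6: largest Jordan block has size 1, contributing (x − 6)

So m_A(x) = (x - 6)*(x + 2)^2 = x^3 - 2*x^2 - 20*x - 24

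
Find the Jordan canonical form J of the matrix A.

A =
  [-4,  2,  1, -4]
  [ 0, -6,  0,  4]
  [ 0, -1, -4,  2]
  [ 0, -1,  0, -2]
J_3(-4) ⊕ J_1(-4)

The characteristic polynomial is
  det(x·I − A) = x^4 + 16*x^3 + 96*x^2 + 256*x + 256 = (x + 4)^4

Eigenvalues and multiplicities (the geometric multiplicity of λ is n − rank(A − λI), which equals the number of Jordan blocks for λ):
  λ = -4: algebraic multiplicity = 4, geometric multiplicity = 2

Determining the block sizes for each eigenvalue:
  λ = -4: with am = 4 and gm = 2, the partition is not yet determined (e.g. several partitions of 4 into 2 parts exist). Let N = A − (-4)·I. Computing rank(N^1) = 2, rank(N^2) = 1, rank(N^3) = 0; the number of blocks of size ≥ j is rank(N^{j−1}) − rank(N^j), giving [2, 1, 1]. So we have 1 block(s) of size 3, 1 block(s) of size 1 → block sizes [3, 1]

Assembling the blocks gives a Jordan form
J =
  [-4,  1,  0,  0]
  [ 0, -4,  1,  0]
  [ 0,  0, -4,  0]
  [ 0,  0,  0, -4]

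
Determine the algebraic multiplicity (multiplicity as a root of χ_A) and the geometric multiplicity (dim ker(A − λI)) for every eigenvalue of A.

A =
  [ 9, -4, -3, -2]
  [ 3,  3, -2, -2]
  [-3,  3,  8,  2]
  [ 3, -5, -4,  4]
λ = 6: alg = 4, geom = 2

Step 1 — factor the characteristic polynomial to read off the algebraic multiplicities:
  χ_A(x) = (x - 6)^4

Step 2 — compute geometric multiplicities via the rank-nullity identity g(λ) = n − rank(A − λI):
  rank(A − (6)·I) = 2, so dim ker(A − (6)·I) = n − 2 = 2

Summary:
  λ = 6: algebraic multiplicity = 4, geometric multiplicity = 2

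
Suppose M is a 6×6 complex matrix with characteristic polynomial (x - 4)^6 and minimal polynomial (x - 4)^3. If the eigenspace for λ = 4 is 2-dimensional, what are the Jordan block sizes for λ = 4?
Block sizes for λ = 4: [3, 3]

Step 1 — from the characteristic polynomial, algebraic multiplicity of λ = 4 is 6. From dim ker(M − (4)·I) = 2, there are exactly 2 Jordan blocks for λ = 4.
Step 2 — from the minimal polynomial, the factor (x − 4)^3 tells us the largest block for λ = 4 has size 3.
Step 3 — with total size 6, 2 blocks, and largest block 3, the block sizes (in nonincreasing order) are [3, 3].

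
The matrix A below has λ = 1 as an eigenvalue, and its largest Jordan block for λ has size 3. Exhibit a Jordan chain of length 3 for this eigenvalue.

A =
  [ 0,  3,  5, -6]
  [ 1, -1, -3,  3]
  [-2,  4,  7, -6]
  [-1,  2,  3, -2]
A Jordan chain for λ = 1 of length 3:
v_1 = (-1, 1, -2, -1)ᵀ
v_2 = (3, -2, 4, 2)ᵀ
v_3 = (0, 1, 0, 0)ᵀ

Let N = A − (1)·I. We want v_3 with N^3 v_3 = 0 but N^2 v_3 ≠ 0; then v_{j-1} := N · v_j for j = 3, …, 2.

Pick v_3 = (0, 1, 0, 0)ᵀ.
Then v_2 = N · v_3 = (3, -2, 4, 2)ᵀ.
Then v_1 = N · v_2 = (-1, 1, -2, -1)ᵀ.

Sanity check: (A − (1)·I) v_1 = (0, 0, 0, 0)ᵀ = 0. ✓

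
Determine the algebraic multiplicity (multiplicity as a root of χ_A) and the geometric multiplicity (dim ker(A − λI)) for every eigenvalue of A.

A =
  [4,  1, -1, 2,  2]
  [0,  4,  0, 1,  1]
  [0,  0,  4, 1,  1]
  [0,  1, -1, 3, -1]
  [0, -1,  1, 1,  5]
λ = 4: alg = 5, geom = 3

Step 1 — factor the characteristic polynomial to read off the algebraic multiplicities:
  χ_A(x) = (x - 4)^5

Step 2 — compute geometric multiplicities via the rank-nullity identity g(λ) = n − rank(A − λI):
  rank(A − (4)·I) = 2, so dim ker(A − (4)·I) = n − 2 = 3

Summary:
  λ = 4: algebraic multiplicity = 5, geometric multiplicity = 3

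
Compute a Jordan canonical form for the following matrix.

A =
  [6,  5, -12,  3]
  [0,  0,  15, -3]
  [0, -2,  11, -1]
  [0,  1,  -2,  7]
J_3(6) ⊕ J_1(6)

The characteristic polynomial is
  det(x·I − A) = x^4 - 24*x^3 + 216*x^2 - 864*x + 1296 = (x - 6)^4

Eigenvalues and multiplicities (the geometric multiplicity of λ is n − rank(A − λI), which equals the number of Jordan blocks for λ):
  λ = 6: algebraic multiplicity = 4, geometric multiplicity = 2

Determining the block sizes for each eigenvalue:
  λ = 6: with am = 4 and gm = 2, the partition is not yet determined (e.g. several partitions of 4 into 2 parts exist). Let N = A − (6)·I. Computing rank(N^1) = 2, rank(N^2) = 1, rank(N^3) = 0; the number of blocks of size ≥ j is rank(N^{j−1}) − rank(N^j), giving [2, 1, 1]. So we have 1 block(s) of size 3, 1 block(s) of size 1 → block sizes [3, 1]

Assembling the blocks gives a Jordan form
J =
  [6, 1, 0, 0]
  [0, 6, 1, 0]
  [0, 0, 6, 0]
  [0, 0, 0, 6]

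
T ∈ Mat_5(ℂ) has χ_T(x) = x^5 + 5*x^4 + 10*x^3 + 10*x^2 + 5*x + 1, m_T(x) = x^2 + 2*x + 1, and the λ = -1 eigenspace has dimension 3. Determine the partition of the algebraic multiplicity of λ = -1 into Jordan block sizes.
Block sizes for λ = -1: [2, 2, 1]

Step 1 — from the characteristic polynomial, algebraic multiplicity of λ = -1 is 5. From dim ker(T − (-1)·I) = 3, there are exactly 3 Jordan blocks for λ = -1.
Step 2 — from the minimal polynomial, the factor (x + 1)^2 tells us the largest block for λ = -1 has size 2.
Step 3 — with total size 5, 3 blocks, and largest block 2, the block sizes (in nonincreasing order) are [2, 2, 1].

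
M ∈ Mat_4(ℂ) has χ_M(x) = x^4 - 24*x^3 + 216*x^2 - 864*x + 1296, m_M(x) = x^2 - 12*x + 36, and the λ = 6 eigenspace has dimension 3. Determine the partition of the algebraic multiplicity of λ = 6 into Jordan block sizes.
Block sizes for λ = 6: [2, 1, 1]

Step 1 — from the characteristic polynomial, algebraic multiplicity of λ = 6 is 4. From dim ker(M − (6)·I) = 3, there are exactly 3 Jordan blocks for λ = 6.
Step 2 — from the minimal polynomial, the factor (x − 6)^2 tells us the largest block for λ = 6 has size 2.
Step 3 — with total size 4, 3 blocks, and largest block 2, the block sizes (in nonincreasing order) are [2, 1, 1].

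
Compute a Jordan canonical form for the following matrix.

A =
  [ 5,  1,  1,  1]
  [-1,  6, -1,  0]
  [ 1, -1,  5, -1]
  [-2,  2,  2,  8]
J_3(6) ⊕ J_1(6)

The characteristic polynomial is
  det(x·I − A) = x^4 - 24*x^3 + 216*x^2 - 864*x + 1296 = (x - 6)^4

Eigenvalues and multiplicities (the geometric multiplicity of λ is n − rank(A − λI), which equals the number of Jordan blocks for λ):
  λ = 6: algebraic multiplicity = 4, geometric multiplicity = 2

Determining the block sizes for each eigenvalue:
  λ = 6: with am = 4 and gm = 2, the partition is not yet determined (e.g. several partitions of 4 into 2 parts exist). Let N = A − (6)·I. Computing rank(N^1) = 2, rank(N^2) = 1, rank(N^3) = 0; the number of blocks of size ≥ j is rank(N^{j−1}) − rank(N^j), giving [2, 1, 1]. So we have 1 block(s) of size 3, 1 block(s) of size 1 → block sizes [3, 1]

Assembling the blocks gives a Jordan form
J =
  [6, 1, 0, 0]
  [0, 6, 1, 0]
  [0, 0, 6, 0]
  [0, 0, 0, 6]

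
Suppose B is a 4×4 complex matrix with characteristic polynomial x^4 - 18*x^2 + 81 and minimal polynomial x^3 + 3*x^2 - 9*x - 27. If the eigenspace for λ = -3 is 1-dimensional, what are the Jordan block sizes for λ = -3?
Block sizes for λ = -3: [2]

Step 1 — from the characteristic polynomial, algebraic multiplicity of λ = -3 is 2. From dim ker(B − (-3)·I) = 1, there are exactly 1 Jordan blocks for λ = -3.
Step 2 — from the minimal polynomial, the factor (x + 3)^2 tells us the largest block for λ = -3 has size 2.
Step 3 — with total size 2, 1 blocks, and largest block 2, the block sizes (in nonincreasing order) are [2].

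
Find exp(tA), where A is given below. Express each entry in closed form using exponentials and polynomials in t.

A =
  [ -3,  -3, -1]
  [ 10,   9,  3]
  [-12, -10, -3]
e^{tA} =
  [-t^2*exp(t) - 4*t*exp(t) + exp(t), -t^2*exp(t) - 3*t*exp(t), -t^2*exp(t)/2 - t*exp(t)]
  [2*t^2*exp(t) + 10*t*exp(t), 2*t^2*exp(t) + 8*t*exp(t) + exp(t), t^2*exp(t) + 3*t*exp(t)]
  [-2*t^2*exp(t) - 12*t*exp(t), -2*t^2*exp(t) - 10*t*exp(t), -t^2*exp(t) - 4*t*exp(t) + exp(t)]

Strategy: write A = P · J · P⁻¹ where J is a Jordan canonical form, so e^{tA} = P · e^{tJ} · P⁻¹, and e^{tJ} can be computed block-by-block.

A has Jordan form
J =
  [1, 1, 0]
  [0, 1, 1]
  [0, 0, 1]
(up to reordering of blocks).

Per-block formulas:
  For a 3×3 Jordan block J_3(1): exp(t · J_3(1)) = e^(1t)·(I + t·N + (t^2/2)·N^2), where N is the 3×3 nilpotent shift.

After assembling e^{tJ} and conjugating by P, we get:

e^{tA} =
  [-t^2*exp(t) - 4*t*exp(t) + exp(t), -t^2*exp(t) - 3*t*exp(t), -t^2*exp(t)/2 - t*exp(t)]
  [2*t^2*exp(t) + 10*t*exp(t), 2*t^2*exp(t) + 8*t*exp(t) + exp(t), t^2*exp(t) + 3*t*exp(t)]
  [-2*t^2*exp(t) - 12*t*exp(t), -2*t^2*exp(t) - 10*t*exp(t), -t^2*exp(t) - 4*t*exp(t) + exp(t)]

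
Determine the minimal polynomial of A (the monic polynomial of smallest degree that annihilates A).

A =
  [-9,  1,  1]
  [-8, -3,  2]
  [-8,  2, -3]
x^2 + 10*x + 25

The characteristic polynomial is χ_A(x) = (x + 5)^3, so the eigenvalues are known. The minimal polynomial is
  m_A(x) = Π_λ (x − λ)^{k_λ}
where k_λ is the size of the *largest* Jordan block for λ (equivalently, the smallest k with (A − λI)^k v = 0 for every generalised eigenvector v of λ).

  λ = -5: largest Jordan block has size 2, contributing (x + 5)^2

So m_A(x) = (x + 5)^2 = x^2 + 10*x + 25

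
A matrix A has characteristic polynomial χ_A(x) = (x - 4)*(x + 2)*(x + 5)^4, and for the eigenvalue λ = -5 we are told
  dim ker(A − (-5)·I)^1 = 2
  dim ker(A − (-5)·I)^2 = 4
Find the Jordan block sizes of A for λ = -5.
Block sizes for λ = -5: [2, 2]

From the dimensions of kernels of powers, the number of Jordan blocks of size at least j is d_j − d_{j−1} where d_j = dim ker(N^j) (with d_0 = 0). Computing the differences gives [2, 2].
The number of blocks of size exactly k is (#blocks of size ≥ k) − (#blocks of size ≥ k + 1), so the partition is: 2 block(s) of size 2.
In nonincreasing order the block sizes are [2, 2].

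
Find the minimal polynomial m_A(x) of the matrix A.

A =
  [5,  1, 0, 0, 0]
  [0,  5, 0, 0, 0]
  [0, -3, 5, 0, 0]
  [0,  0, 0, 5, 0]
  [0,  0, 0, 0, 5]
x^2 - 10*x + 25

The characteristic polynomial is χ_A(x) = (x - 5)^5, so the eigenvalues are known. The minimal polynomial is
  m_A(x) = Π_λ (x − λ)^{k_λ}
where k_λ is the size of the *largest* Jordan block for λ (equivalently, the smallest k with (A − λI)^k v = 0 for every generalised eigenvector v of λ).

  λ = 5: largest Jordan block has size 2, contributing (x − 5)^2

So m_A(x) = (x - 5)^2 = x^2 - 10*x + 25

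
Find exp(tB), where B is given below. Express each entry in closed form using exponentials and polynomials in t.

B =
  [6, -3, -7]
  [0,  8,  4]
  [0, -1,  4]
e^{tB} =
  [exp(6*t), t^2*exp(6*t)/2 - 3*t*exp(6*t), t^2*exp(6*t) - 7*t*exp(6*t)]
  [0, 2*t*exp(6*t) + exp(6*t), 4*t*exp(6*t)]
  [0, -t*exp(6*t), -2*t*exp(6*t) + exp(6*t)]

Strategy: write B = P · J · P⁻¹ where J is a Jordan canonical form, so e^{tB} = P · e^{tJ} · P⁻¹, and e^{tJ} can be computed block-by-block.

B has Jordan form
J =
  [6, 1, 0]
  [0, 6, 1]
  [0, 0, 6]
(up to reordering of blocks).

Per-block formulas:
  For a 3×3 Jordan block J_3(6): exp(t · J_3(6)) = e^(6t)·(I + t·N + (t^2/2)·N^2), where N is the 3×3 nilpotent shift.

After assembling e^{tJ} and conjugating by P, we get:

e^{tB} =
  [exp(6*t), t^2*exp(6*t)/2 - 3*t*exp(6*t), t^2*exp(6*t) - 7*t*exp(6*t)]
  [0, 2*t*exp(6*t) + exp(6*t), 4*t*exp(6*t)]
  [0, -t*exp(6*t), -2*t*exp(6*t) + exp(6*t)]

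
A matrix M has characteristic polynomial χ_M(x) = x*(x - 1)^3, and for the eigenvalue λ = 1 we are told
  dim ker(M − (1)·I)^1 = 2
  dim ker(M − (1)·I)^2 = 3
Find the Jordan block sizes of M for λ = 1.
Block sizes for λ = 1: [2, 1]

From the dimensions of kernels of powers, the number of Jordan blocks of size at least j is d_j − d_{j−1} where d_j = dim ker(N^j) (with d_0 = 0). Computing the differences gives [2, 1].
The number of blocks of size exactly k is (#blocks of size ≥ k) − (#blocks of size ≥ k + 1), so the partition is: 1 block(s) of size 1, 1 block(s) of size 2.
In nonincreasing order the block sizes are [2, 1].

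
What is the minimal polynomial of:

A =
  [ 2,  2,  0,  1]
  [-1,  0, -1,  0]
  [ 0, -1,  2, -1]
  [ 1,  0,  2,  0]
x^2 - 2*x + 1

The characteristic polynomial is χ_A(x) = (x - 1)^4, so the eigenvalues are known. The minimal polynomial is
  m_A(x) = Π_λ (x − λ)^{k_λ}
where k_λ is the size of the *largest* Jordan block for λ (equivalently, the smallest k with (A − λI)^k v = 0 for every generalised eigenvector v of λ).

  λ = 1: largest Jordan block has size 2, contributing (x − 1)^2

So m_A(x) = (x - 1)^2 = x^2 - 2*x + 1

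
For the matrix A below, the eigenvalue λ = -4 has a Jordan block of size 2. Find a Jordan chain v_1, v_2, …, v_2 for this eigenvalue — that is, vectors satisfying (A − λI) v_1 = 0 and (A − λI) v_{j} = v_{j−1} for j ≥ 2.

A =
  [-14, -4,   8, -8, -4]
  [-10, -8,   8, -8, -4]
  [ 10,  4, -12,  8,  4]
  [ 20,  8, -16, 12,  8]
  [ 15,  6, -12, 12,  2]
A Jordan chain for λ = -4 of length 2:
v_1 = (-10, -10, 10, 20, 15)ᵀ
v_2 = (1, 0, 0, 0, 0)ᵀ

Let N = A − (-4)·I. We want v_2 with N^2 v_2 = 0 but N^1 v_2 ≠ 0; then v_{j-1} := N · v_j for j = 2, …, 2.

Pick v_2 = (1, 0, 0, 0, 0)ᵀ.
Then v_1 = N · v_2 = (-10, -10, 10, 20, 15)ᵀ.

Sanity check: (A − (-4)·I) v_1 = (0, 0, 0, 0, 0)ᵀ = 0. ✓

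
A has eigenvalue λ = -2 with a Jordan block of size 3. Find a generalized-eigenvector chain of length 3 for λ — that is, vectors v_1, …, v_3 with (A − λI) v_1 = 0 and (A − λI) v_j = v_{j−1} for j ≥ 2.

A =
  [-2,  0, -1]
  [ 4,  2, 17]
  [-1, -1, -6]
A Jordan chain for λ = -2 of length 3:
v_1 = (1, -1, 0)ᵀ
v_2 = (0, 4, -1)ᵀ
v_3 = (1, 0, 0)ᵀ

Let N = A − (-2)·I. We want v_3 with N^3 v_3 = 0 but N^2 v_3 ≠ 0; then v_{j-1} := N · v_j for j = 3, …, 2.

Pick v_3 = (1, 0, 0)ᵀ.
Then v_2 = N · v_3 = (0, 4, -1)ᵀ.
Then v_1 = N · v_2 = (1, -1, 0)ᵀ.

Sanity check: (A − (-2)·I) v_1 = (0, 0, 0)ᵀ = 0. ✓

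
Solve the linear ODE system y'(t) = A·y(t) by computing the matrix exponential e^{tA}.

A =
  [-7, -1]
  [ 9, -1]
e^{tA} =
  [-3*t*exp(-4*t) + exp(-4*t), -t*exp(-4*t)]
  [9*t*exp(-4*t), 3*t*exp(-4*t) + exp(-4*t)]

Strategy: write A = P · J · P⁻¹ where J is a Jordan canonical form, so e^{tA} = P · e^{tJ} · P⁻¹, and e^{tJ} can be computed block-by-block.

A has Jordan form
J =
  [-4,  1]
  [ 0, -4]
(up to reordering of blocks).

Per-block formulas:
  For a 2×2 Jordan block J_2(-4): exp(t · J_2(-4)) = e^(-4t)·(I + t·N), where N is the 2×2 nilpotent shift.

After assembling e^{tJ} and conjugating by P, we get:

e^{tA} =
  [-3*t*exp(-4*t) + exp(-4*t), -t*exp(-4*t)]
  [9*t*exp(-4*t), 3*t*exp(-4*t) + exp(-4*t)]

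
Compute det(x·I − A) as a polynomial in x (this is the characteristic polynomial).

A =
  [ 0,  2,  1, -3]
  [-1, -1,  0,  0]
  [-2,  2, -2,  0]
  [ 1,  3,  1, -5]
x^4 + 8*x^3 + 24*x^2 + 32*x + 16

Expanding det(x·I − A) (e.g. by cofactor expansion or by noting that A is similar to its Jordan form J, which has the same characteristic polynomial as A) gives
  χ_A(x) = x^4 + 8*x^3 + 24*x^2 + 32*x + 16
which factors as (x + 2)^4. The eigenvalues (with algebraic multiplicities) are λ = -2 with multiplicity 4.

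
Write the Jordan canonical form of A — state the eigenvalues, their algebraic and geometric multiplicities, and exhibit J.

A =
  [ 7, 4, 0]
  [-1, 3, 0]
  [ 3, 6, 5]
J_2(5) ⊕ J_1(5)

The characteristic polynomial is
  det(x·I − A) = x^3 - 15*x^2 + 75*x - 125 = (x - 5)^3

Eigenvalues and multiplicities (the geometric multiplicity of λ is n − rank(A − λI), which equals the number of Jordan blocks for λ):
  λ = 5: algebraic multiplicity = 3, geometric multiplicity = 2

Determining the block sizes for each eigenvalue:
  λ = 5: 2 blocks summing to 3 forces exactly one block of size 2 and the rest size 1 → block sizes [2, 1]

Assembling the blocks gives a Jordan form
J =
  [5, 1, 0]
  [0, 5, 0]
  [0, 0, 5]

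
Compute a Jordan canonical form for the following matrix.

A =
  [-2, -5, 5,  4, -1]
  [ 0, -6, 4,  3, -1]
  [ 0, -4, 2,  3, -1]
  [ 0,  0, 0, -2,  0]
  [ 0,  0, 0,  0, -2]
J_2(-2) ⊕ J_2(-2) ⊕ J_1(-2)

The characteristic polynomial is
  det(x·I − A) = x^5 + 10*x^4 + 40*x^3 + 80*x^2 + 80*x + 32 = (x + 2)^5

Eigenvalues and multiplicities (the geometric multiplicity of λ is n − rank(A − λI), which equals the number of Jordan blocks for λ):
  λ = -2: algebraic multiplicity = 5, geometric multiplicity = 3

Determining the block sizes for each eigenvalue:
  λ = -2: with am = 5 and gm = 3, the partition is not yet determined (e.g. several partitions of 5 into 3 parts exist). Let N = A − (-2)·I. Computing rank(N^1) = 2, rank(N^2) = 0; the number of blocks of size ≥ j is rank(N^{j−1}) − rank(N^j), giving [3, 2]. So we have 2 block(s) of size 2, 1 block(s) of size 1 → block sizes [2, 2, 1]

Assembling the blocks gives a Jordan form
J =
  [-2,  1,  0,  0,  0]
  [ 0, -2,  0,  0,  0]
  [ 0,  0, -2,  1,  0]
  [ 0,  0,  0, -2,  0]
  [ 0,  0,  0,  0, -2]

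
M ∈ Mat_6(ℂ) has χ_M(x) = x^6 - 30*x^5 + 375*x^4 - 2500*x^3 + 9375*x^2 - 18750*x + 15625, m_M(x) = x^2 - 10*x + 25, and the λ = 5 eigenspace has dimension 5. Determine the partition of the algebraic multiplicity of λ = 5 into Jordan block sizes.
Block sizes for λ = 5: [2, 1, 1, 1, 1]

Step 1 — from the characteristic polynomial, algebraic multiplicity of λ = 5 is 6. From dim ker(M − (5)·I) = 5, there are exactly 5 Jordan blocks for λ = 5.
Step 2 — from the minimal polynomial, the factor (x − 5)^2 tells us the largest block for λ = 5 has size 2.
Step 3 — with total size 6, 5 blocks, and largest block 2, the block sizes (in nonincreasing order) are [2, 1, 1, 1, 1].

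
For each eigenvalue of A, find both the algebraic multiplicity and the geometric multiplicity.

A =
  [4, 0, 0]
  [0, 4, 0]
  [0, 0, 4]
λ = 4: alg = 3, geom = 3

Step 1 — factor the characteristic polynomial to read off the algebraic multiplicities:
  χ_A(x) = (x - 4)^3

Step 2 — compute geometric multiplicities via the rank-nullity identity g(λ) = n − rank(A − λI):
  rank(A − (4)·I) = 0, so dim ker(A − (4)·I) = n − 0 = 3

Summary:
  λ = 4: algebraic multiplicity = 3, geometric multiplicity = 3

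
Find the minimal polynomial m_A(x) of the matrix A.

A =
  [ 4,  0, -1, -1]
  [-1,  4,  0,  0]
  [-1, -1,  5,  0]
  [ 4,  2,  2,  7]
x^3 - 15*x^2 + 75*x - 125

The characteristic polynomial is χ_A(x) = (x - 5)^4, so the eigenvalues are known. The minimal polynomial is
  m_A(x) = Π_λ (x − λ)^{k_λ}
where k_λ is the size of the *largest* Jordan block for λ (equivalently, the smallest k with (A − λI)^k v = 0 for every generalised eigenvector v of λ).

  λ = 5: largest Jordan block has size 3, contributing (x − 5)^3

So m_A(x) = (x - 5)^3 = x^3 - 15*x^2 + 75*x - 125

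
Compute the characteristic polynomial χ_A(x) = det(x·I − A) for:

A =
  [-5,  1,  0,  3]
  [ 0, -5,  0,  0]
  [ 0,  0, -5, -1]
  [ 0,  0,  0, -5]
x^4 + 20*x^3 + 150*x^2 + 500*x + 625

Expanding det(x·I − A) (e.g. by cofactor expansion or by noting that A is similar to its Jordan form J, which has the same characteristic polynomial as A) gives
  χ_A(x) = x^4 + 20*x^3 + 150*x^2 + 500*x + 625
which factors as (x + 5)^4. The eigenvalues (with algebraic multiplicities) are λ = -5 with multiplicity 4.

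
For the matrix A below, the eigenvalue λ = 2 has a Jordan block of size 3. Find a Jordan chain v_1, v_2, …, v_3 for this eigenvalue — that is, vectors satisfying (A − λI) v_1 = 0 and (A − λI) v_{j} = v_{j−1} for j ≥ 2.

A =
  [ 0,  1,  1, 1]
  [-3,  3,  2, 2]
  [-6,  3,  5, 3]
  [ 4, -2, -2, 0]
A Jordan chain for λ = 2 of length 3:
v_1 = (-1, -1, -3, 2)ᵀ
v_2 = (-2, -3, -6, 4)ᵀ
v_3 = (1, 0, 0, 0)ᵀ

Let N = A − (2)·I. We want v_3 with N^3 v_3 = 0 but N^2 v_3 ≠ 0; then v_{j-1} := N · v_j for j = 3, …, 2.

Pick v_3 = (1, 0, 0, 0)ᵀ.
Then v_2 = N · v_3 = (-2, -3, -6, 4)ᵀ.
Then v_1 = N · v_2 = (-1, -1, -3, 2)ᵀ.

Sanity check: (A − (2)·I) v_1 = (0, 0, 0, 0)ᵀ = 0. ✓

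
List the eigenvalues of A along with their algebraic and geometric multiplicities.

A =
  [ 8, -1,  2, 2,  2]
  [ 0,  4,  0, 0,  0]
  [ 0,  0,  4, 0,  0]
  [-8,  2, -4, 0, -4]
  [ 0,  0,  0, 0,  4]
λ = 4: alg = 5, geom = 4

Step 1 — factor the characteristic polynomial to read off the algebraic multiplicities:
  χ_A(x) = (x - 4)^5

Step 2 — compute geometric multiplicities via the rank-nullity identity g(λ) = n − rank(A − λI):
  rank(A − (4)·I) = 1, so dim ker(A − (4)·I) = n − 1 = 4

Summary:
  λ = 4: algebraic multiplicity = 5, geometric multiplicity = 4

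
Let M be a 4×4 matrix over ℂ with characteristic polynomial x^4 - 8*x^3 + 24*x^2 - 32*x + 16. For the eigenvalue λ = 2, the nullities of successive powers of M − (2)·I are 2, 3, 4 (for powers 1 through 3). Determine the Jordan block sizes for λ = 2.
Block sizes for λ = 2: [3, 1]

From the dimensions of kernels of powers, the number of Jordan blocks of size at least j is d_j − d_{j−1} where d_j = dim ker(N^j) (with d_0 = 0). Computing the differences gives [2, 1, 1].
The number of blocks of size exactly k is (#blocks of size ≥ k) − (#blocks of size ≥ k + 1), so the partition is: 1 block(s) of size 1, 1 block(s) of size 3.
In nonincreasing order the block sizes are [3, 1].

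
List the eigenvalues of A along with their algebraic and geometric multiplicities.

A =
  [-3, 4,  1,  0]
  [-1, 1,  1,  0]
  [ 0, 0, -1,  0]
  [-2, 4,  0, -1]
λ = -1: alg = 4, geom = 2

Step 1 — factor the characteristic polynomial to read off the algebraic multiplicities:
  χ_A(x) = (x + 1)^4

Step 2 — compute geometric multiplicities via the rank-nullity identity g(λ) = n − rank(A − λI):
  rank(A − (-1)·I) = 2, so dim ker(A − (-1)·I) = n − 2 = 2

Summary:
  λ = -1: algebraic multiplicity = 4, geometric multiplicity = 2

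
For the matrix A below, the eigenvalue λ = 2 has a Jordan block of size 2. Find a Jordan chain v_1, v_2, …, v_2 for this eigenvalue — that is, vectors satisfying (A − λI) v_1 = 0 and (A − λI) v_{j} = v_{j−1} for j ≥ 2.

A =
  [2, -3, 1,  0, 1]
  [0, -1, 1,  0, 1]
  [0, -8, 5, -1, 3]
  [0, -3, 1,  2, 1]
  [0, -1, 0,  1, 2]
A Jordan chain for λ = 2 of length 2:
v_1 = (-3, -3, -8, -3, -1)ᵀ
v_2 = (0, 1, 0, 0, 0)ᵀ

Let N = A − (2)·I. We want v_2 with N^2 v_2 = 0 but N^1 v_2 ≠ 0; then v_{j-1} := N · v_j for j = 2, …, 2.

Pick v_2 = (0, 1, 0, 0, 0)ᵀ.
Then v_1 = N · v_2 = (-3, -3, -8, -3, -1)ᵀ.

Sanity check: (A − (2)·I) v_1 = (0, 0, 0, 0, 0)ᵀ = 0. ✓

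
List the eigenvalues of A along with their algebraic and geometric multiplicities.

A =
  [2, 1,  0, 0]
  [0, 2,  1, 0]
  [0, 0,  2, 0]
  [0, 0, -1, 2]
λ = 2: alg = 4, geom = 2

Step 1 — factor the characteristic polynomial to read off the algebraic multiplicities:
  χ_A(x) = (x - 2)^4

Step 2 — compute geometric multiplicities via the rank-nullity identity g(λ) = n − rank(A − λI):
  rank(A − (2)·I) = 2, so dim ker(A − (2)·I) = n − 2 = 2

Summary:
  λ = 2: algebraic multiplicity = 4, geometric multiplicity = 2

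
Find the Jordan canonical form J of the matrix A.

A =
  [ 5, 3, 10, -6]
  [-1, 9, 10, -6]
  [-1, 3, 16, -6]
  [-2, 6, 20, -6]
J_2(6) ⊕ J_1(6) ⊕ J_1(6)

The characteristic polynomial is
  det(x·I − A) = x^4 - 24*x^3 + 216*x^2 - 864*x + 1296 = (x - 6)^4

Eigenvalues and multiplicities (the geometric multiplicity of λ is n − rank(A − λI), which equals the number of Jordan blocks for λ):
  λ = 6: algebraic multiplicity = 4, geometric multiplicity = 3

Determining the block sizes for each eigenvalue:
  λ = 6: 3 blocks summing to 4 forces exactly one block of size 2 and the rest size 1 → block sizes [2, 1, 1]

Assembling the blocks gives a Jordan form
J =
  [6, 1, 0, 0]
  [0, 6, 0, 0]
  [0, 0, 6, 0]
  [0, 0, 0, 6]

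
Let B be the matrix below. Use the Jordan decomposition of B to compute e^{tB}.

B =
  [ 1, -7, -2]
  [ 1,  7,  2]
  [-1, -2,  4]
e^{tB} =
  [2*t^2*exp(4*t) - 3*t*exp(4*t) + exp(4*t), 2*t^2*exp(4*t) - 7*t*exp(4*t), -4*t^2*exp(4*t) - 2*t*exp(4*t)]
  [-t^2*exp(4*t) + t*exp(4*t), -t^2*exp(4*t) + 3*t*exp(4*t) + exp(4*t), 2*t^2*exp(4*t) + 2*t*exp(4*t)]
  [t^2*exp(4*t)/2 - t*exp(4*t), t^2*exp(4*t)/2 - 2*t*exp(4*t), -t^2*exp(4*t) + exp(4*t)]

Strategy: write B = P · J · P⁻¹ where J is a Jordan canonical form, so e^{tB} = P · e^{tJ} · P⁻¹, and e^{tJ} can be computed block-by-block.

B has Jordan form
J =
  [4, 1, 0]
  [0, 4, 1]
  [0, 0, 4]
(up to reordering of blocks).

Per-block formulas:
  For a 3×3 Jordan block J_3(4): exp(t · J_3(4)) = e^(4t)·(I + t·N + (t^2/2)·N^2), where N is the 3×3 nilpotent shift.

After assembling e^{tJ} and conjugating by P, we get:

e^{tB} =
  [2*t^2*exp(4*t) - 3*t*exp(4*t) + exp(4*t), 2*t^2*exp(4*t) - 7*t*exp(4*t), -4*t^2*exp(4*t) - 2*t*exp(4*t)]
  [-t^2*exp(4*t) + t*exp(4*t), -t^2*exp(4*t) + 3*t*exp(4*t) + exp(4*t), 2*t^2*exp(4*t) + 2*t*exp(4*t)]
  [t^2*exp(4*t)/2 - t*exp(4*t), t^2*exp(4*t)/2 - 2*t*exp(4*t), -t^2*exp(4*t) + exp(4*t)]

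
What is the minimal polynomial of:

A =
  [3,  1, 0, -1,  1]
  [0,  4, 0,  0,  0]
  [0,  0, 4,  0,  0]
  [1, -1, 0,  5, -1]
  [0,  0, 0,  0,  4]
x^2 - 8*x + 16

The characteristic polynomial is χ_A(x) = (x - 4)^5, so the eigenvalues are known. The minimal polynomial is
  m_A(x) = Π_λ (x − λ)^{k_λ}
where k_λ is the size of the *largest* Jordan block for λ (equivalently, the smallest k with (A − λI)^k v = 0 for every generalised eigenvector v of λ).

  λ = 4: largest Jordan block has size 2, contributing (x − 4)^2

So m_A(x) = (x - 4)^2 = x^2 - 8*x + 16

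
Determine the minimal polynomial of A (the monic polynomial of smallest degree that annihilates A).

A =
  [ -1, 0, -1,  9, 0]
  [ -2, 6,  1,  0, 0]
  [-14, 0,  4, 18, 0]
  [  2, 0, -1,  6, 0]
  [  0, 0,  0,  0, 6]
x^3 - 9*x^2 + 108

The characteristic polynomial is χ_A(x) = (x - 6)^4*(x + 3), so the eigenvalues are known. The minimal polynomial is
  m_A(x) = Π_λ (x − λ)^{k_λ}
where k_λ is the size of the *largest* Jordan block for λ (equivalently, the smallest k with (A − λI)^k v = 0 for every generalised eigenvector v of λ).

  λ = -3: largest Jordan block has size 1, contributing (x + 3)
  λ = 6: largest Jordan block has size 2, contributing (x − 6)^2

So m_A(x) = (x - 6)^2*(x + 3) = x^3 - 9*x^2 + 108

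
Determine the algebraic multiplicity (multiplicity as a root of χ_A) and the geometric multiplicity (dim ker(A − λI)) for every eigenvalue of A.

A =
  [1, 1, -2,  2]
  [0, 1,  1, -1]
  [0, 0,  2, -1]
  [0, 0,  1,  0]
λ = 1: alg = 4, geom = 2

Step 1 — factor the characteristic polynomial to read off the algebraic multiplicities:
  χ_A(x) = (x - 1)^4

Step 2 — compute geometric multiplicities via the rank-nullity identity g(λ) = n − rank(A − λI):
  rank(A − (1)·I) = 2, so dim ker(A − (1)·I) = n − 2 = 2

Summary:
  λ = 1: algebraic multiplicity = 4, geometric multiplicity = 2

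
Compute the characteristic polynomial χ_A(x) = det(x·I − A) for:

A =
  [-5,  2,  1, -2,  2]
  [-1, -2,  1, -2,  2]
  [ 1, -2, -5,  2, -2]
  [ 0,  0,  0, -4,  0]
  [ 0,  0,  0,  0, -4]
x^5 + 20*x^4 + 160*x^3 + 640*x^2 + 1280*x + 1024

Expanding det(x·I − A) (e.g. by cofactor expansion or by noting that A is similar to its Jordan form J, which has the same characteristic polynomial as A) gives
  χ_A(x) = x^5 + 20*x^4 + 160*x^3 + 640*x^2 + 1280*x + 1024
which factors as (x + 4)^5. The eigenvalues (with algebraic multiplicities) are λ = -4 with multiplicity 5.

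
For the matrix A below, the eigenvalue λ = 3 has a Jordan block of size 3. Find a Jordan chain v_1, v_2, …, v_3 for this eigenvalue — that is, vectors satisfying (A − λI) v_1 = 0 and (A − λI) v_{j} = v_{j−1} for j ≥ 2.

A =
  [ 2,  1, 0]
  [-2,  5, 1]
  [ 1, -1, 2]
A Jordan chain for λ = 3 of length 3:
v_1 = (-1, -1, 0)ᵀ
v_2 = (-1, -2, 1)ᵀ
v_3 = (1, 0, 0)ᵀ

Let N = A − (3)·I. We want v_3 with N^3 v_3 = 0 but N^2 v_3 ≠ 0; then v_{j-1} := N · v_j for j = 3, …, 2.

Pick v_3 = (1, 0, 0)ᵀ.
Then v_2 = N · v_3 = (-1, -2, 1)ᵀ.
Then v_1 = N · v_2 = (-1, -1, 0)ᵀ.

Sanity check: (A − (3)·I) v_1 = (0, 0, 0)ᵀ = 0. ✓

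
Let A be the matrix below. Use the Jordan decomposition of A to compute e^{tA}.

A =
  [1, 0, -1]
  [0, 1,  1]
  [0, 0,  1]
e^{tA} =
  [exp(t), 0, -t*exp(t)]
  [0, exp(t), t*exp(t)]
  [0, 0, exp(t)]

Strategy: write A = P · J · P⁻¹ where J is a Jordan canonical form, so e^{tA} = P · e^{tJ} · P⁻¹, and e^{tJ} can be computed block-by-block.

A has Jordan form
J =
  [1, 1, 0]
  [0, 1, 0]
  [0, 0, 1]
(up to reordering of blocks).

Per-block formulas:
  For a 2×2 Jordan block J_2(1): exp(t · J_2(1)) = e^(1t)·(I + t·N), where N is the 2×2 nilpotent shift.
  For a 1×1 block at λ = 1: exp(t · [1]) = [e^(1t)].

After assembling e^{tJ} and conjugating by P, we get:

e^{tA} =
  [exp(t), 0, -t*exp(t)]
  [0, exp(t), t*exp(t)]
  [0, 0, exp(t)]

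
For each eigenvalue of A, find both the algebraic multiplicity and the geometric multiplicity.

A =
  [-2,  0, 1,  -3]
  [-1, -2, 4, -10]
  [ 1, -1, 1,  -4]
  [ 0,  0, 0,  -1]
λ = -1: alg = 4, geom = 2

Step 1 — factor the characteristic polynomial to read off the algebraic multiplicities:
  χ_A(x) = (x + 1)^4

Step 2 — compute geometric multiplicities via the rank-nullity identity g(λ) = n − rank(A − λI):
  rank(A − (-1)·I) = 2, so dim ker(A − (-1)·I) = n − 2 = 2

Summary:
  λ = -1: algebraic multiplicity = 4, geometric multiplicity = 2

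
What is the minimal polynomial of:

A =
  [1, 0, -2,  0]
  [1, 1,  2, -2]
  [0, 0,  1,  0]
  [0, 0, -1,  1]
x^2 - 2*x + 1

The characteristic polynomial is χ_A(x) = (x - 1)^4, so the eigenvalues are known. The minimal polynomial is
  m_A(x) = Π_λ (x − λ)^{k_λ}
where k_λ is the size of the *largest* Jordan block for λ (equivalently, the smallest k with (A − λI)^k v = 0 for every generalised eigenvector v of λ).

  λ = 1: largest Jordan block has size 2, contributing (x − 1)^2

So m_A(x) = (x - 1)^2 = x^2 - 2*x + 1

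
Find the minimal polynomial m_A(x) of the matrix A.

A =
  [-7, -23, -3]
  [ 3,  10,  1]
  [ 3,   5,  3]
x^3 - 6*x^2 + 12*x - 8

The characteristic polynomial is χ_A(x) = (x - 2)^3, so the eigenvalues are known. The minimal polynomial is
  m_A(x) = Π_λ (x − λ)^{k_λ}
where k_λ is the size of the *largest* Jordan block for λ (equivalently, the smallest k with (A − λI)^k v = 0 for every generalised eigenvector v of λ).

  λ = 2: largest Jordan block has size 3, contributing (x − 2)^3

So m_A(x) = (x - 2)^3 = x^3 - 6*x^2 + 12*x - 8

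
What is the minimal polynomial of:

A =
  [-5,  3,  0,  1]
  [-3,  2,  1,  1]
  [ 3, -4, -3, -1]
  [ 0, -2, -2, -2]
x^3 + 6*x^2 + 12*x + 8

The characteristic polynomial is χ_A(x) = (x + 2)^4, so the eigenvalues are known. The minimal polynomial is
  m_A(x) = Π_λ (x − λ)^{k_λ}
where k_λ is the size of the *largest* Jordan block for λ (equivalently, the smallest k with (A − λI)^k v = 0 for every generalised eigenvector v of λ).

  λ = -2: largest Jordan block has size 3, contributing (x + 2)^3

So m_A(x) = (x + 2)^3 = x^3 + 6*x^2 + 12*x + 8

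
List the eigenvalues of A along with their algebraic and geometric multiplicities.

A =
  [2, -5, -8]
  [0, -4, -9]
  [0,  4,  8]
λ = 2: alg = 3, geom = 1

Step 1 — factor the characteristic polynomial to read off the algebraic multiplicities:
  χ_A(x) = (x - 2)^3

Step 2 — compute geometric multiplicities via the rank-nullity identity g(λ) = n − rank(A − λI):
  rank(A − (2)·I) = 2, so dim ker(A − (2)·I) = n − 2 = 1

Summary:
  λ = 2: algebraic multiplicity = 3, geometric multiplicity = 1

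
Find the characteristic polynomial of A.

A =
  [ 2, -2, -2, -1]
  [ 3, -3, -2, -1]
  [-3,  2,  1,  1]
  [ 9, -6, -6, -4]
x^4 + 4*x^3 + 6*x^2 + 4*x + 1

Expanding det(x·I − A) (e.g. by cofactor expansion or by noting that A is similar to its Jordan form J, which has the same characteristic polynomial as A) gives
  χ_A(x) = x^4 + 4*x^3 + 6*x^2 + 4*x + 1
which factors as (x + 1)^4. The eigenvalues (with algebraic multiplicities) are λ = -1 with multiplicity 4.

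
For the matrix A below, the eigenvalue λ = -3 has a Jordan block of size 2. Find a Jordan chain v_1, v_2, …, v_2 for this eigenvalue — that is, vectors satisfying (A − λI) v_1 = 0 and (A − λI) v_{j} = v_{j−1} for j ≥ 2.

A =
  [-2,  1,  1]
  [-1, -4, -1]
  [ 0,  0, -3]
A Jordan chain for λ = -3 of length 2:
v_1 = (1, -1, 0)ᵀ
v_2 = (1, 0, 0)ᵀ

Let N = A − (-3)·I. We want v_2 with N^2 v_2 = 0 but N^1 v_2 ≠ 0; then v_{j-1} := N · v_j for j = 2, …, 2.

Pick v_2 = (1, 0, 0)ᵀ.
Then v_1 = N · v_2 = (1, -1, 0)ᵀ.

Sanity check: (A − (-3)·I) v_1 = (0, 0, 0)ᵀ = 0. ✓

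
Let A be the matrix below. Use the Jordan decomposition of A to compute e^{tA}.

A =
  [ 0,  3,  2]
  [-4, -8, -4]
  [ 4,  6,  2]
e^{tA} =
  [2*t*exp(-2*t) + exp(-2*t), 3*t*exp(-2*t), 2*t*exp(-2*t)]
  [-4*t*exp(-2*t), -6*t*exp(-2*t) + exp(-2*t), -4*t*exp(-2*t)]
  [4*t*exp(-2*t), 6*t*exp(-2*t), 4*t*exp(-2*t) + exp(-2*t)]

Strategy: write A = P · J · P⁻¹ where J is a Jordan canonical form, so e^{tA} = P · e^{tJ} · P⁻¹, and e^{tJ} can be computed block-by-block.

A has Jordan form
J =
  [-2,  1,  0]
  [ 0, -2,  0]
  [ 0,  0, -2]
(up to reordering of blocks).

Per-block formulas:
  For a 2×2 Jordan block J_2(-2): exp(t · J_2(-2)) = e^(-2t)·(I + t·N), where N is the 2×2 nilpotent shift.
  For a 1×1 block at λ = -2: exp(t · [-2]) = [e^(-2t)].

After assembling e^{tJ} and conjugating by P, we get:

e^{tA} =
  [2*t*exp(-2*t) + exp(-2*t), 3*t*exp(-2*t), 2*t*exp(-2*t)]
  [-4*t*exp(-2*t), -6*t*exp(-2*t) + exp(-2*t), -4*t*exp(-2*t)]
  [4*t*exp(-2*t), 6*t*exp(-2*t), 4*t*exp(-2*t) + exp(-2*t)]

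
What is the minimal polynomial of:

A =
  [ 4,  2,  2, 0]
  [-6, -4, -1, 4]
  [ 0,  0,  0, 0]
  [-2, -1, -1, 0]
x^3

The characteristic polynomial is χ_A(x) = x^4, so the eigenvalues are known. The minimal polynomial is
  m_A(x) = Π_λ (x − λ)^{k_λ}
where k_λ is the size of the *largest* Jordan block for λ (equivalently, the smallest k with (A − λI)^k v = 0 for every generalised eigenvector v of λ).

  λ = 0: largest Jordan block has size 3, contributing (x − 0)^3

So m_A(x) = x^3 = x^3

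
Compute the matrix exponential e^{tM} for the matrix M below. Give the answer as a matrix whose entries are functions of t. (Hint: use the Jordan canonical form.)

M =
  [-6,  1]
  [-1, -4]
e^{tM} =
  [-t*exp(-5*t) + exp(-5*t), t*exp(-5*t)]
  [-t*exp(-5*t), t*exp(-5*t) + exp(-5*t)]

Strategy: write M = P · J · P⁻¹ where J is a Jordan canonical form, so e^{tM} = P · e^{tJ} · P⁻¹, and e^{tJ} can be computed block-by-block.

M has Jordan form
J =
  [-5,  1]
  [ 0, -5]
(up to reordering of blocks).

Per-block formulas:
  For a 2×2 Jordan block J_2(-5): exp(t · J_2(-5)) = e^(-5t)·(I + t·N), where N is the 2×2 nilpotent shift.

After assembling e^{tJ} and conjugating by P, we get:

e^{tM} =
  [-t*exp(-5*t) + exp(-5*t), t*exp(-5*t)]
  [-t*exp(-5*t), t*exp(-5*t) + exp(-5*t)]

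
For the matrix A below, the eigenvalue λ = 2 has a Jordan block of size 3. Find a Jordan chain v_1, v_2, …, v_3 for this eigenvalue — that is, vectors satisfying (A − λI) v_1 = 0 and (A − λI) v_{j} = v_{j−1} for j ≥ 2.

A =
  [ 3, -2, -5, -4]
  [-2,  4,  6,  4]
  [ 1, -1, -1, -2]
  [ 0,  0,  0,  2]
A Jordan chain for λ = 2 of length 3:
v_1 = (-1, 2, -1, 0)ᵀ
v_2 = (-2, 2, -1, 0)ᵀ
v_3 = (0, 1, 0, 0)ᵀ

Let N = A − (2)·I. We want v_3 with N^3 v_3 = 0 but N^2 v_3 ≠ 0; then v_{j-1} := N · v_j for j = 3, …, 2.

Pick v_3 = (0, 1, 0, 0)ᵀ.
Then v_2 = N · v_3 = (-2, 2, -1, 0)ᵀ.
Then v_1 = N · v_2 = (-1, 2, -1, 0)ᵀ.

Sanity check: (A − (2)·I) v_1 = (0, 0, 0, 0)ᵀ = 0. ✓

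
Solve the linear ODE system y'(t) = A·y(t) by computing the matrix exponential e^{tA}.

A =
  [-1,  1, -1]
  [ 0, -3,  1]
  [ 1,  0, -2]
e^{tA} =
  [t*exp(-2*t) + exp(-2*t), t*exp(-2*t), -t*exp(-2*t)]
  [t^2*exp(-2*t)/2, t^2*exp(-2*t)/2 - t*exp(-2*t) + exp(-2*t), -t^2*exp(-2*t)/2 + t*exp(-2*t)]
  [t^2*exp(-2*t)/2 + t*exp(-2*t), t^2*exp(-2*t)/2, -t^2*exp(-2*t)/2 + exp(-2*t)]

Strategy: write A = P · J · P⁻¹ where J is a Jordan canonical form, so e^{tA} = P · e^{tJ} · P⁻¹, and e^{tJ} can be computed block-by-block.

A has Jordan form
J =
  [-2,  1,  0]
  [ 0, -2,  1]
  [ 0,  0, -2]
(up to reordering of blocks).

Per-block formulas:
  For a 3×3 Jordan block J_3(-2): exp(t · J_3(-2)) = e^(-2t)·(I + t·N + (t^2/2)·N^2), where N is the 3×3 nilpotent shift.

After assembling e^{tJ} and conjugating by P, we get:

e^{tA} =
  [t*exp(-2*t) + exp(-2*t), t*exp(-2*t), -t*exp(-2*t)]
  [t^2*exp(-2*t)/2, t^2*exp(-2*t)/2 - t*exp(-2*t) + exp(-2*t), -t^2*exp(-2*t)/2 + t*exp(-2*t)]
  [t^2*exp(-2*t)/2 + t*exp(-2*t), t^2*exp(-2*t)/2, -t^2*exp(-2*t)/2 + exp(-2*t)]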